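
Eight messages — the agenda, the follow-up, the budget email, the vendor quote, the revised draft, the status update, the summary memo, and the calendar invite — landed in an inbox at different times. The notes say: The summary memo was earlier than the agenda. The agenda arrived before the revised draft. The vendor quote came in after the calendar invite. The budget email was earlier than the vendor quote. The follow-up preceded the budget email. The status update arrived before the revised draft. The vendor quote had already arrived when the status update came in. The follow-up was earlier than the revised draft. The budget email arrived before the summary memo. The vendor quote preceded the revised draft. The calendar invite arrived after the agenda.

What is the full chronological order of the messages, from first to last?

the follow-up, the budget email, the summary memo, the agenda, the calendar invite, the vendor quote, the status update, the revised draft

The constraints fix every adjacent pair, so only one ordering works:
the follow-up → the budget email → the summary memo → the agenda → the calendar invite → the vendor quote → the status update → the revised draft.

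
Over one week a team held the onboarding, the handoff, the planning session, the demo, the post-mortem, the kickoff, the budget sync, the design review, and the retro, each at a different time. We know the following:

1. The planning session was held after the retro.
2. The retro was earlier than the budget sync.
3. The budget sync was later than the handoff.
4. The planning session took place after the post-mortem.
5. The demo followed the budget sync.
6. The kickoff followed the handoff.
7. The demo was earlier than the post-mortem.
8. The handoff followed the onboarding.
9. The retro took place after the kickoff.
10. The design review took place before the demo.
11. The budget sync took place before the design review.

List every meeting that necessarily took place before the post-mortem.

Directly stated before the post-mortem: the demo.
The budget sync reaches the post-mortem via the budget sync → the demo → the post-mortem.
The design review reaches the post-mortem via the design review → the demo → the post-mortem.
The handoff reaches the post-mortem via the handoff → the budget sync → the demo → the post-mortem.
Likewise the kickoff, the onboarding, and the retro each reach the post-mortem by chaining the stated constraints.
No chain forces the planning session ahead of the post-mortem.

the budget sync, the demo, the design review, the handoff, the kickoff, the onboarding, the retro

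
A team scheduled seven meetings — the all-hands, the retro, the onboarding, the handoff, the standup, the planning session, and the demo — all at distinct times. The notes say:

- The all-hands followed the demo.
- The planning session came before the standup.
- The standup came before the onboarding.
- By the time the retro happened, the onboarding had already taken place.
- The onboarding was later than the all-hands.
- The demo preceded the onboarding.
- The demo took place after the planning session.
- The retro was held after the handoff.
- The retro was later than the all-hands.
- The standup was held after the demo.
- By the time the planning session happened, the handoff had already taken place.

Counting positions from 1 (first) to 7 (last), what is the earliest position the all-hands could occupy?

4

The demo, the handoff, and the planning session must all come before the all-hands — 3 forced predecessors.
Nothing else is forced ahead of the all-hands, so its earliest slot is position 3 + 1 = 4.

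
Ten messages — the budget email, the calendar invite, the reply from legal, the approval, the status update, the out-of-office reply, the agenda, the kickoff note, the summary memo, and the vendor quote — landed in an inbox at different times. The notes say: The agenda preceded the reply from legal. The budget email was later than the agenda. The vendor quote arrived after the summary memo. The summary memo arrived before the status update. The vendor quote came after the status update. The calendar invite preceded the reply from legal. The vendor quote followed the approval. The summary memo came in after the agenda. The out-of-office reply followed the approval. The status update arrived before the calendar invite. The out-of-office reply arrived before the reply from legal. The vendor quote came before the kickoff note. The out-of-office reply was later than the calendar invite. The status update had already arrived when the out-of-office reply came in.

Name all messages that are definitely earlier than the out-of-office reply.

Directly stated before the out-of-office reply: the approval, the calendar invite, and the status update.
The agenda reaches the out-of-office reply via the agenda → the summary memo → the status update → the out-of-office reply.
The summary memo reaches the out-of-office reply via the summary memo → the status update → the out-of-office reply.
No chain forces the kickoff note (or any of the others) ahead of the out-of-office reply.

the agenda, the approval, the calendar invite, the status update, the summary memo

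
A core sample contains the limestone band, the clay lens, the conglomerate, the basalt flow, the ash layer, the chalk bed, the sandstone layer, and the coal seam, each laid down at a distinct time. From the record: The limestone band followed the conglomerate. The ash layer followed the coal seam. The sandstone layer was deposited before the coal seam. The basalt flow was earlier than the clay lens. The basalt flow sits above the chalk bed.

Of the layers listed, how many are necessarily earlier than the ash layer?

Directly stated before the ash layer: the coal seam.
The sandstone layer reaches the ash layer via the sandstone layer → the coal seam → the ash layer.
That's the coal seam and the sandstone layer — 2 in all.

2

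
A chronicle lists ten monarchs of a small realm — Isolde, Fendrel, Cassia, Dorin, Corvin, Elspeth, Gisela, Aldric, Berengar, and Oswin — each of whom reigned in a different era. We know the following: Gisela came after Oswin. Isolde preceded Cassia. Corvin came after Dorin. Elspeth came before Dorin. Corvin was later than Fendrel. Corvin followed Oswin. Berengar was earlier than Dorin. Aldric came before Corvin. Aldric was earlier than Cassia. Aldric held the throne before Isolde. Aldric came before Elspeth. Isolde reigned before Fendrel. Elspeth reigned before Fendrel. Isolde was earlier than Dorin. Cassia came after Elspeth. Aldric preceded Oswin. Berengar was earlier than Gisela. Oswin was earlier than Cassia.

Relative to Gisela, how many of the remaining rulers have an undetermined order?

6

Forced before Gisela: Aldric, Berengar, and Oswin.
That leaves Cassia, Corvin, Dorin, Elspeth, Fendrel, and Isolde with no forced order relative to Gisela — 6.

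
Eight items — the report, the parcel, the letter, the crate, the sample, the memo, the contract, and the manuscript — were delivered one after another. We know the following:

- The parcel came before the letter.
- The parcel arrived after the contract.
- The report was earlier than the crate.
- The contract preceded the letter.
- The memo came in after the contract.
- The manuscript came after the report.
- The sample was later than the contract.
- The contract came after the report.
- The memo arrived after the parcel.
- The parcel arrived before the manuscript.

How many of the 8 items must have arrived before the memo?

3

Directly stated before the memo: the contract and the parcel.
The report reaches the memo via the report → the contract → the memo.
No chain forces the letter (or any of the others) ahead of the memo.
That's the contract, the parcel, and the report — 3 in all.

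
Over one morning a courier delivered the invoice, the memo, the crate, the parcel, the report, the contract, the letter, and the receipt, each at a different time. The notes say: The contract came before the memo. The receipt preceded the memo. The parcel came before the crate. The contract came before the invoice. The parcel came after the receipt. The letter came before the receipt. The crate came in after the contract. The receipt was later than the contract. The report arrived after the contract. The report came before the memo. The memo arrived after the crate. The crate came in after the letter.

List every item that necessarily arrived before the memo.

the contract, the crate, the letter, the parcel, the receipt, the report

Directly stated before the memo: the contract, the crate, the receipt, and the report.
The letter reaches the memo via the letter → the crate → the memo.
The parcel reaches the memo via the parcel → the crate → the memo.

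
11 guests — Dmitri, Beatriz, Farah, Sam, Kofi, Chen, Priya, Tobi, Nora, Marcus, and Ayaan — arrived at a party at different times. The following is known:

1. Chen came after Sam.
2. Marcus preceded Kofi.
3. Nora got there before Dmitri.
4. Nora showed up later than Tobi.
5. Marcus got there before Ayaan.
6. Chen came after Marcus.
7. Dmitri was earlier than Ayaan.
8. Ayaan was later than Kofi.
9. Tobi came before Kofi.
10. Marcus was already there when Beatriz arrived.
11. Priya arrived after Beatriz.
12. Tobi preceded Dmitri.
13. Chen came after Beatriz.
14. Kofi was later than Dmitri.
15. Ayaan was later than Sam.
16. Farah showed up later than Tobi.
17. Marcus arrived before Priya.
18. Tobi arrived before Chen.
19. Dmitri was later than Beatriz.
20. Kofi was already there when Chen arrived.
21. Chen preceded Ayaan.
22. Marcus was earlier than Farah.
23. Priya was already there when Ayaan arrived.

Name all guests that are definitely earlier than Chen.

Beatriz, Dmitri, Kofi, Marcus, Nora, Sam, Tobi

Directly stated before Chen: Beatriz, Kofi, Marcus, Sam, and Tobi.
Dmitri reaches Chen via Dmitri → Kofi → Chen.
Nora reaches Chen via Nora → Dmitri → Kofi → Chen.
No chain forces Ayaan (or any of the others) ahead of Chen.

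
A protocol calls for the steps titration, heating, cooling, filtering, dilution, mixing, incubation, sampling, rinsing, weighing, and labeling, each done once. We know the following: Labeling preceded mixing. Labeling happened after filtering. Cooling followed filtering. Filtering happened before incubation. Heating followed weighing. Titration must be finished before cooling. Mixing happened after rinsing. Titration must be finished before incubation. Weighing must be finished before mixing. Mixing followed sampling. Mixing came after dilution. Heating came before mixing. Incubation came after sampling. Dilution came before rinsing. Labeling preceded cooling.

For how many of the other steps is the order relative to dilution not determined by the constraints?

8

Forced after dilution: mixing and rinsing.
That leaves cooling, filtering, heating, incubation, labeling, sampling, titration, and weighing with no forced order relative to dilution — 8.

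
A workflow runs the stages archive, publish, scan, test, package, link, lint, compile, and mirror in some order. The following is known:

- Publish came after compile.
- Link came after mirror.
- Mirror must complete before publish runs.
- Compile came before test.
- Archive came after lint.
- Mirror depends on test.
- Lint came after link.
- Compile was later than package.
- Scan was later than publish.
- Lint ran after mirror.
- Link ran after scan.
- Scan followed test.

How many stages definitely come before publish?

Directly stated before publish: compile and mirror.
Package reaches publish via package → compile → publish.
Test reaches publish via test → mirror → publish.
That's compile, mirror, package, and test — 4 in all.

4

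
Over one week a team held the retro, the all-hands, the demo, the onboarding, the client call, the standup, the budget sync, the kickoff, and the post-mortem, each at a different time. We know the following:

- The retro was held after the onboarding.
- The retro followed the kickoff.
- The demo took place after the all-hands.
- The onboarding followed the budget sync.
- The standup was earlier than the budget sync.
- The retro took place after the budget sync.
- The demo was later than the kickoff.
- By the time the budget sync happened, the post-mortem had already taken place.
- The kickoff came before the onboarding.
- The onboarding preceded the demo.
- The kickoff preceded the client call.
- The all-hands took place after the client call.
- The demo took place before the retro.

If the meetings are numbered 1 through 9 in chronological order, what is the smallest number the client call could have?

2

The kickoff must come before the client call — 1 forced predecessor.
Nothing else is forced ahead of the client call, so its earliest slot is position 1 + 1 = 2.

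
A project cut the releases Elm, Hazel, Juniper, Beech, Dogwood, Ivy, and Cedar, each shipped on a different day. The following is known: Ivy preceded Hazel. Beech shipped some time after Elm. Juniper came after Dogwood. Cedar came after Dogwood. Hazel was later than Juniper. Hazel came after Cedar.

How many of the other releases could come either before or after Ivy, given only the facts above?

5

Forced after Ivy: Hazel.
That leaves Beech, Cedar, Dogwood, Elm, and Juniper with no forced order relative to Ivy — 5.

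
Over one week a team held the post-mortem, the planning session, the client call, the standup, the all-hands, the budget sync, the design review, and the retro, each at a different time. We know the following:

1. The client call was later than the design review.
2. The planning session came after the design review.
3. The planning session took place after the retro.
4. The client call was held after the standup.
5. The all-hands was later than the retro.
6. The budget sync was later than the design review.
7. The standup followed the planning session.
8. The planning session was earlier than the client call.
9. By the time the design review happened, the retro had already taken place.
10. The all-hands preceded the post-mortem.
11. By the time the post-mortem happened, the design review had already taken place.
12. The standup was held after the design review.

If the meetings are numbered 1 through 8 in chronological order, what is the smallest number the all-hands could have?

The retro must come before the all-hands — 1 forced predecessor.
Nothing else is forced ahead of the all-hands, so its earliest slot is position 1 + 1 = 2.

2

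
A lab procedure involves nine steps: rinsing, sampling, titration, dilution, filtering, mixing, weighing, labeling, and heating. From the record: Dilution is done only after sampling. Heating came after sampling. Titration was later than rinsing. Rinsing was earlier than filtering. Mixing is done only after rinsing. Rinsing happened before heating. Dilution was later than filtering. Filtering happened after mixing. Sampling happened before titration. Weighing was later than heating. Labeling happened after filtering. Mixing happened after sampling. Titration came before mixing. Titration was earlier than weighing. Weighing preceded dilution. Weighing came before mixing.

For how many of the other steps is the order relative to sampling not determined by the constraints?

Forced after sampling: dilution, filtering, heating, labeling, mixing, titration, and weighing.
That leaves rinsing with no forced order relative to sampling — 1.

1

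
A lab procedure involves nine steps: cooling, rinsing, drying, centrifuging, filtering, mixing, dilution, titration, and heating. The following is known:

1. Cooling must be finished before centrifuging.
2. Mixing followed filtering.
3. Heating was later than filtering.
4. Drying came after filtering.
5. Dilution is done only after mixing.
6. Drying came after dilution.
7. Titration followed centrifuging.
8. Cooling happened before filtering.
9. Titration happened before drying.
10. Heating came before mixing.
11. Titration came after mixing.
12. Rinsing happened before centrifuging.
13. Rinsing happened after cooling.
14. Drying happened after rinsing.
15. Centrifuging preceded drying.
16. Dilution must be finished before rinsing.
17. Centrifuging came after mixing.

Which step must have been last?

Every other step has a chain of constraints placing it before drying, so drying is last.

drying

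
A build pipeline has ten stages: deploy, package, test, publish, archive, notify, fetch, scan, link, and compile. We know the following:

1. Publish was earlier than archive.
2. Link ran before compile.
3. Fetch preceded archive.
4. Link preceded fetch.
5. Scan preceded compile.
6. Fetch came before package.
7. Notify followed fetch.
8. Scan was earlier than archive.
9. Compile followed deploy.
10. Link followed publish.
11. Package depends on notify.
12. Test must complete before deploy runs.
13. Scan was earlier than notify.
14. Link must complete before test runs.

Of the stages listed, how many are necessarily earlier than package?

Directly stated before package: fetch and notify.
Link reaches package via link → fetch → package.
Publish reaches package via publish → link → fetch → package.
Scan reaches package via scan → notify → package.
That's fetch, link, notify, publish, and scan — 5 in all.

5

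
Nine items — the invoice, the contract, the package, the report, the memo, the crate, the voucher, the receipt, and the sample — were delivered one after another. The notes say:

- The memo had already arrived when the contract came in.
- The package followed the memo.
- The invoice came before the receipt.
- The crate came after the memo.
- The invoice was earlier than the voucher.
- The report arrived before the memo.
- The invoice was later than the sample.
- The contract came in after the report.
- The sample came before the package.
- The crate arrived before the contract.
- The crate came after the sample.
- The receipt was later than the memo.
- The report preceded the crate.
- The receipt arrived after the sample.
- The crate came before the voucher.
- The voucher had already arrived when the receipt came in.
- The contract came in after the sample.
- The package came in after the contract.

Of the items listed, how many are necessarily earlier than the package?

5

Directly stated before the package: the contract, the memo, and the sample.
The crate reaches the package via the crate → the contract → the package.
The report reaches the package via the report → the memo → the package.
No chain forces the receipt (or any of the others) ahead of the package.
That's the contract, the crate, the memo, the report, and the sample — 5 in all.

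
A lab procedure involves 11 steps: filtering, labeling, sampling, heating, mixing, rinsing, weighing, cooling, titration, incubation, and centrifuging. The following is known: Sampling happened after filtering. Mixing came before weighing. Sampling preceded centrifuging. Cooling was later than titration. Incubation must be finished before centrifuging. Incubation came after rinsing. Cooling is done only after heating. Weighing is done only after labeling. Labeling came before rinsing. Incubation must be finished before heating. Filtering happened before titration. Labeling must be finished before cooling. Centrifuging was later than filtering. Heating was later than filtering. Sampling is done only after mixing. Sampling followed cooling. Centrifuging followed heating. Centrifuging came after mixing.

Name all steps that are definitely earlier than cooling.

filtering, heating, incubation, labeling, rinsing, titration

Directly stated before cooling: heating, labeling, and titration.
Filtering reaches cooling via filtering → heating → cooling.
Incubation reaches cooling via incubation → heating → cooling.
Rinsing reaches cooling via rinsing → incubation → heating → cooling.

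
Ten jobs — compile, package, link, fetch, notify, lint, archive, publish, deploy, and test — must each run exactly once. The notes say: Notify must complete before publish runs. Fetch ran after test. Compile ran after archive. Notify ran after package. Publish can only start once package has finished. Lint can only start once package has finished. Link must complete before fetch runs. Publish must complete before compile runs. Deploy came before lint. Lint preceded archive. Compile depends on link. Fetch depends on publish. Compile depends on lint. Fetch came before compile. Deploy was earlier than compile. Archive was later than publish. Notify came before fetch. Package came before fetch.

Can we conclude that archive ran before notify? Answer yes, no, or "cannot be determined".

Tracing the constraints gives notify → publish → archive, so notify must come before archive.
That means archive cannot be before notify.

no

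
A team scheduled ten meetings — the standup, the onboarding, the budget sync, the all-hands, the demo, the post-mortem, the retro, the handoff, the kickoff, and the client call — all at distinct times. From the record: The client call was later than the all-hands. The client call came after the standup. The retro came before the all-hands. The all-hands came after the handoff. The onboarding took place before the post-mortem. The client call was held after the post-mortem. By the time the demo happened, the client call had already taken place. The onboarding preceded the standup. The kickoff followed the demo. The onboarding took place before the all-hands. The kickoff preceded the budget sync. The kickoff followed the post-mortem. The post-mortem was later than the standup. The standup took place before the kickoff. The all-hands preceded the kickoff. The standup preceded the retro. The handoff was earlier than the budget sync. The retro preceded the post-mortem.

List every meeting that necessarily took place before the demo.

Directly stated before the demo: the client call.
The all-hands reaches the demo via the all-hands → the client call → the demo.
The handoff reaches the demo via the handoff → the all-hands → the client call → the demo.
The onboarding reaches the demo via the onboarding → the post-mortem → the client call → the demo.
Likewise the post-mortem, the retro, and the standup each reach the demo by chaining the stated constraints.

the all-hands, the client call, the handoff, the onboarding, the post-mortem, the retro, the standup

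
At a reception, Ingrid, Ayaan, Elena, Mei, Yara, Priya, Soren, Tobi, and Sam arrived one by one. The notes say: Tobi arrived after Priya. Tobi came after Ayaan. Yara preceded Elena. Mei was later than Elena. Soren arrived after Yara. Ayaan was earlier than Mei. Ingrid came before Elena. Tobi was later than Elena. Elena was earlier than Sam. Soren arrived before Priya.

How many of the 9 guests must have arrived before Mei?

Directly stated before Mei: Ayaan and Elena.
Ingrid reaches Mei via Ingrid → Elena → Mei.
Yara reaches Mei via Yara → Elena → Mei.
That's Ayaan, Elena, Ingrid, and Yara — 4 in all.

4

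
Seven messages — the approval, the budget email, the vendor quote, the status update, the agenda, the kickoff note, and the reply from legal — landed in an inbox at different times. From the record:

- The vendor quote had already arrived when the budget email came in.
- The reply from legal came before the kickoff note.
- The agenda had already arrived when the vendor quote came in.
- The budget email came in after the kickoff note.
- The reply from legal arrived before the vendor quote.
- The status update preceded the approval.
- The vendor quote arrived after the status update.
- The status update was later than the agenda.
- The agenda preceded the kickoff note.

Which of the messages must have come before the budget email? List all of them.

the agenda, the kickoff note, the reply from legal, the status update, the vendor quote

Directly stated before the budget email: the kickoff note and the vendor quote.
The agenda reaches the budget email via the agenda → the vendor quote → the budget email.
The reply from legal reaches the budget email via the reply from legal → the kickoff note → the budget email.
The status update reaches the budget email via the status update → the vendor quote → the budget email.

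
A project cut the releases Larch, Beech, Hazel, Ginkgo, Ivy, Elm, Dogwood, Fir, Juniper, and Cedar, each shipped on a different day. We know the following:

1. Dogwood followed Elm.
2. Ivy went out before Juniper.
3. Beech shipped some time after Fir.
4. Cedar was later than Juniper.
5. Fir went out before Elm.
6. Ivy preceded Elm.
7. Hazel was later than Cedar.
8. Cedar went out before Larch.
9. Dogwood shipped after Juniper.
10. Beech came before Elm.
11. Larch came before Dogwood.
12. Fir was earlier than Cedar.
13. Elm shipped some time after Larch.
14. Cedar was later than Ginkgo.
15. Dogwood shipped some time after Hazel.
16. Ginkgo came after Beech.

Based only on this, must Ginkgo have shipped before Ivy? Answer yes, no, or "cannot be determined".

cannot be determined

No chain of stated constraints runs from Ginkgo to Ivy, and none runs from Ivy to Ginkgo either.
So the relative order of Ginkgo and Ivy is not fixed by the given facts.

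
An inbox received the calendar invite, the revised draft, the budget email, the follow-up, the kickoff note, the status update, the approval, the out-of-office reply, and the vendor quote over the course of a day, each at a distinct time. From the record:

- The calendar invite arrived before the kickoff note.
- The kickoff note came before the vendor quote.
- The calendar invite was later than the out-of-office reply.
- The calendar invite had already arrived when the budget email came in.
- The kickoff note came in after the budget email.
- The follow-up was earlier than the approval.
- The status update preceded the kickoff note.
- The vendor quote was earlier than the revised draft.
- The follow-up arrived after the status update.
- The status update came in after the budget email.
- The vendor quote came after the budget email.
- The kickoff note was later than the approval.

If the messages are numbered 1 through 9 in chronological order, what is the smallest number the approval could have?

The budget email, the calendar invite, the follow-up, the out-of-office reply, and the status update must all come before the approval — 5 forced predecessors.
Nothing else is forced ahead of the approval, so its earliest slot is position 5 + 1 = 6.

6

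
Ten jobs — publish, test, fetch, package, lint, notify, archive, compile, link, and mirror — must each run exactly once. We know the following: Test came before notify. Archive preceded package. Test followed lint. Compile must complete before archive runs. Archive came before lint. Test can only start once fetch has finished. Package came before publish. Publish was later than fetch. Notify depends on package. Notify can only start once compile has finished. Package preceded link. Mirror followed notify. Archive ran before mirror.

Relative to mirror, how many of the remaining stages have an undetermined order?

Forced before mirror: archive, compile, fetch, lint, notify, package, and test.
That leaves link and publish with no forced order relative to mirror — 2.

2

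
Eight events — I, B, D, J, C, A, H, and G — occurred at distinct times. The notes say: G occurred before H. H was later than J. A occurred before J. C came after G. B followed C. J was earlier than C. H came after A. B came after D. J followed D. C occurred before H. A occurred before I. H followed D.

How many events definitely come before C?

Directly stated before C: G and J.
A reaches C via A → J → C.
D reaches C via D → J → C.
No chain forces B (or any of the others) ahead of C.
That's A, D, G, and J — 4 in all.

4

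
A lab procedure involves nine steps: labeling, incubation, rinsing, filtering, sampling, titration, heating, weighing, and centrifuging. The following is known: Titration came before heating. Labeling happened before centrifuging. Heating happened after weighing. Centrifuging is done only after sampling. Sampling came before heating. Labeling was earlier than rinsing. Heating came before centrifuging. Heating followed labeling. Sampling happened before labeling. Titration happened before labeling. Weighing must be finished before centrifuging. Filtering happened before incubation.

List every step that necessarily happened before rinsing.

Directly stated before rinsing: labeling.
Sampling reaches rinsing via sampling → labeling → rinsing.
Titration reaches rinsing via titration → labeling → rinsing.
No chain forces filtering (or any of the others) ahead of rinsing.

labeling, sampling, titration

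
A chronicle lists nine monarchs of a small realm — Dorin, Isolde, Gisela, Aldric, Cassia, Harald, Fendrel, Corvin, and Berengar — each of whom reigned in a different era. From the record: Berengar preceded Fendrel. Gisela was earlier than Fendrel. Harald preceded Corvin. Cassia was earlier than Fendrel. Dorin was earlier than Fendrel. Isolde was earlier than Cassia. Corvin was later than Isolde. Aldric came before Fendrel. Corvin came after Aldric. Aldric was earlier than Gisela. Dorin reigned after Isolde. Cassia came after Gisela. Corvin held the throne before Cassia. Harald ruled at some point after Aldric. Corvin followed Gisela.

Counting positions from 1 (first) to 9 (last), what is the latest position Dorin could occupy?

8

Dorin must come before Fendrel — 1 ruler forced after them.
Everything else can be placed before Dorin in some valid order, so Dorin can sit as late as position 9 − 1 = 8.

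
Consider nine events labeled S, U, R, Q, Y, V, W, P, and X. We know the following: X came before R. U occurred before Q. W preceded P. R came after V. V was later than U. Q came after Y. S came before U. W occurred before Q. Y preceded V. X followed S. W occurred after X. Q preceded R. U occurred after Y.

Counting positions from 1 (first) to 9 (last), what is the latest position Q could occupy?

8

Q must come before R — 1 event forced after it.
Everything else can be placed before Q in some valid order, so Q can sit as late as position 9 − 1 = 8.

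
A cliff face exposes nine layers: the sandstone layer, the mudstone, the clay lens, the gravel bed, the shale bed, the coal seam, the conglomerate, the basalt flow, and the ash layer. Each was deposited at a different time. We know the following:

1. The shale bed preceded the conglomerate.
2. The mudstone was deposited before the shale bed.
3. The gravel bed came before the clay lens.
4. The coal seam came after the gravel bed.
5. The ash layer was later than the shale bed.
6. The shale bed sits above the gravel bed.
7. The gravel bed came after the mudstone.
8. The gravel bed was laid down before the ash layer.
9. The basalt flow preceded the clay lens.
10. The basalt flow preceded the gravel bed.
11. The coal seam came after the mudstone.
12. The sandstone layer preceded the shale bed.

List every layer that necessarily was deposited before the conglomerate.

the basalt flow, the gravel bed, the mudstone, the sandstone layer, the shale bed

Directly stated before the conglomerate: the shale bed.
The basalt flow reaches the conglomerate via the basalt flow → the gravel bed → the shale bed → the conglomerate.
The gravel bed reaches the conglomerate via the gravel bed → the shale bed → the conglomerate.
The mudstone reaches the conglomerate via the mudstone → the shale bed → the conglomerate.
Likewise the sandstone layer reaches the conglomerate by chaining the stated constraints.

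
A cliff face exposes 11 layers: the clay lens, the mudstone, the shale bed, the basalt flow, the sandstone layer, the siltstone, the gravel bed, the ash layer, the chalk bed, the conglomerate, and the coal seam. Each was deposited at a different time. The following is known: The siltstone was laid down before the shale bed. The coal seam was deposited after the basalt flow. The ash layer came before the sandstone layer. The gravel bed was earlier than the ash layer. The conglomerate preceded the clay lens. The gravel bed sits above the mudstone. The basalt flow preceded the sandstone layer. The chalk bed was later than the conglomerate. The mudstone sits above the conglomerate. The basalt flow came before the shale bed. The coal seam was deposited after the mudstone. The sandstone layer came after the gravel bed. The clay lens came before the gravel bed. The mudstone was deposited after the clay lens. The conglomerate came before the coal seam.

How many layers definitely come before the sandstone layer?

6

Directly stated before the sandstone layer: the ash layer, the basalt flow, and the gravel bed.
The clay lens reaches the sandstone layer via the clay lens → the gravel bed → the sandstone layer.
The conglomerate reaches the sandstone layer via the conglomerate → the mudstone → the gravel bed → the sandstone layer.
The mudstone reaches the sandstone layer via the mudstone → the gravel bed → the sandstone layer.
That's the ash layer, the basalt flow, the clay lens, the conglomerate, the gravel bed, and the mudstone — 6 in all.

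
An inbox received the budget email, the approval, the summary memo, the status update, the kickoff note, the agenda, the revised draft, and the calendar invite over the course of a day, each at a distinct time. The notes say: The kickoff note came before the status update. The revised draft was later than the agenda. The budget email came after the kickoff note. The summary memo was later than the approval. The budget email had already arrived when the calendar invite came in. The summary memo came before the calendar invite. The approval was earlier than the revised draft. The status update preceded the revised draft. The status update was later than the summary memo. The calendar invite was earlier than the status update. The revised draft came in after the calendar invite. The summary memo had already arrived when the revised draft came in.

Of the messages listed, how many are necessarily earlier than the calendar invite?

Directly stated before the calendar invite: the budget email and the summary memo.
The approval reaches the calendar invite via the approval → the summary memo → the calendar invite.
The kickoff note reaches the calendar invite via the kickoff note → the budget email → the calendar invite.
No chain forces the status update (or any of the others) ahead of the calendar invite.
That's the approval, the budget email, the kickoff note, and the summary memo — 4 in all.

4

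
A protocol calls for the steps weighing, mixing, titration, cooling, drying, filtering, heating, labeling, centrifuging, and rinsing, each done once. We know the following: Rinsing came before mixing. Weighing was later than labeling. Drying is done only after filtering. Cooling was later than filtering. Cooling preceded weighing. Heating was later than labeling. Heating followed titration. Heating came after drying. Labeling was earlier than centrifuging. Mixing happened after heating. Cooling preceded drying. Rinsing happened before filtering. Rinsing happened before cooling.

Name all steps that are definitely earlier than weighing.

Directly stated before weighing: cooling and labeling.
Filtering reaches weighing via filtering → cooling → weighing.
Rinsing reaches weighing via rinsing → cooling → weighing.

cooling, filtering, labeling, rinsing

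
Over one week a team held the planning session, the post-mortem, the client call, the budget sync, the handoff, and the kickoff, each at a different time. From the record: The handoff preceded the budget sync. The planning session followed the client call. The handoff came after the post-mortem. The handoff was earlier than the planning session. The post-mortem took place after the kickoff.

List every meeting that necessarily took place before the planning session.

the client call, the handoff, the kickoff, the post-mortem

Directly stated before the planning session: the client call and the handoff.
The kickoff reaches the planning session via the kickoff → the post-mortem → the handoff → the planning session.
The post-mortem reaches the planning session via the post-mortem → the handoff → the planning session.
No chain forces the budget sync ahead of the planning session.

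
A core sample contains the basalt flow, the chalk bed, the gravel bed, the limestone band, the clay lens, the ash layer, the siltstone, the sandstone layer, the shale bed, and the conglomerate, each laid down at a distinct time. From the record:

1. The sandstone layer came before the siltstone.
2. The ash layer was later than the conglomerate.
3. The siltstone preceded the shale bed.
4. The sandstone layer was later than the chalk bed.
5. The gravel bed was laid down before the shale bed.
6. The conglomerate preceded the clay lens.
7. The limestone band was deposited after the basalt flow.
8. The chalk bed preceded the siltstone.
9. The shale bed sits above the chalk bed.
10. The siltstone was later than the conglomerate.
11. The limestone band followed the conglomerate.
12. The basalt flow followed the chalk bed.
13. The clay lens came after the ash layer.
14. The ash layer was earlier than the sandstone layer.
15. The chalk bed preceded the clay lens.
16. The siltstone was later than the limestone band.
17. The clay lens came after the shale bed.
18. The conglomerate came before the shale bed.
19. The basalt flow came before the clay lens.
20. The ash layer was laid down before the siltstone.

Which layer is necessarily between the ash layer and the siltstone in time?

the sandstone layer

Tracing the constraints gives the ash layer → the sandstone layer → the siltstone, so the sandstone layer sits after the ash layer and before the siltstone.
No other layer is forced both after the ash layer and before the siltstone.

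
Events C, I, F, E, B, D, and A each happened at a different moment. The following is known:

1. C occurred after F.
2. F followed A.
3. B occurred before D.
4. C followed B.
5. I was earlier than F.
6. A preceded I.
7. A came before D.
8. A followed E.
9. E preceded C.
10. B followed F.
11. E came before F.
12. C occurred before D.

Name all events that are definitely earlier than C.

Directly stated before C: B, E, and F.
A reaches C via A → F → C.
I reaches C via I → F → C.
No chain forces D ahead of C.

A, B, E, F, I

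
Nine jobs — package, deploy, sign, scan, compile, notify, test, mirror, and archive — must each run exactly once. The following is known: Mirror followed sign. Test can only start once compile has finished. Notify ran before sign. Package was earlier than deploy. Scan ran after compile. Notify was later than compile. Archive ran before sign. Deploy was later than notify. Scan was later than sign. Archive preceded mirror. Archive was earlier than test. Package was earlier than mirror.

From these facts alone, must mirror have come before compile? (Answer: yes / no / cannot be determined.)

no

Tracing the constraints gives compile → notify → sign → mirror, so compile must come before mirror.
That means mirror cannot be before compile.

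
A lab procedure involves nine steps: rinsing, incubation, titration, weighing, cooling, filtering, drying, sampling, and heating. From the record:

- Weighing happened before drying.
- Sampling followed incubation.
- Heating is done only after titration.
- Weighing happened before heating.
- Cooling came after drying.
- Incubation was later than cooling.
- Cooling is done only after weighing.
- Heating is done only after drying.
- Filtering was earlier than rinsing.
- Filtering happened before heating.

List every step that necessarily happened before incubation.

cooling, drying, weighing

Directly stated before incubation: cooling.
Drying reaches incubation via drying → cooling → incubation.
Weighing reaches incubation via weighing → cooling → incubation.
No chain forces sampling (or any of the others) ahead of incubation.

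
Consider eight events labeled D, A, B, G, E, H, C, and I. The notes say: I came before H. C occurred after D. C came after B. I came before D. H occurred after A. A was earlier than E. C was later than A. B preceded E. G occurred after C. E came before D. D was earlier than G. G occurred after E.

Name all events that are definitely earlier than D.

A, B, E, I

Directly stated before D: E and I.
A reaches D via A → E → D.
B reaches D via B → E → D.
No chain forces H (or any of the others) ahead of D.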